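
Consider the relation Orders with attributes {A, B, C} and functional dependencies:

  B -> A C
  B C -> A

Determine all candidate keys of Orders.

{B}

Attribute B never appears on the right-hand side of any dependency, so B must belong to every candidate key.
{B}⁺ = {A, B, C}, which is all of the schema, so {B} is the only candidate key.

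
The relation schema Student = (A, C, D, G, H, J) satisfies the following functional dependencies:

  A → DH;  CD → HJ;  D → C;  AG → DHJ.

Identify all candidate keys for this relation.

AG

Attributes A, G never appear on any right-hand side, so every candidate key must contain {A, G}.
{A, G}⁺ = {A, C, D, G, H, J}, which is all of the schema, so {A, G} is the only candidate key.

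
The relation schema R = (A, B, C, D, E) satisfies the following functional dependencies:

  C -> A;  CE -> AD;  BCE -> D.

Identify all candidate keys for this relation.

(B, C, E)

Attributes B, C, E never appear on any right-hand side, so every candidate key must contain {B, C, E}.
{B, C, E}⁺ = {A, B, C, D, E}, which is all of the schema, so {B, C, E} is the only candidate key.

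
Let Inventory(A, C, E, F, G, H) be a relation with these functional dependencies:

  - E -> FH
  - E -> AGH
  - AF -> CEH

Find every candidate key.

{E}⁺: E→FH adds F, H; E→AGH adds A, G; AF→CEH adds C → {A, C, E, F, G, H}.
{A, F}⁺: AF→CEH adds C, E, H; E→AGH adds G → {A, C, E, F, G, H}. Minimal: {F}⁺ = {F}; {A}⁺ = {A} — none reach the full schema.
Any other superkey contains one of these as a subset, so there are no further candidate keys.

{E}, {A, F}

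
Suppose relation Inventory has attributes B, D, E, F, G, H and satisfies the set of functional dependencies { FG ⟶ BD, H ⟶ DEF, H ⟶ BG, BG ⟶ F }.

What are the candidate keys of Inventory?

Attribute H never appears on the right-hand side of any dependency, so H must belong to every candidate key.
{H}⁺ = {B, D, E, F, G, H}, which is all of the schema, so {H} is the only candidate key.

H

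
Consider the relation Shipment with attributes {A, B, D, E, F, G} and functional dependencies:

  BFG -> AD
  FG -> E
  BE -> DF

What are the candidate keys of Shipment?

Attributes B, G never appear on any right-hand side, so every candidate key must contain {B, G}.
{B, G}⁺ = {B, G}, which is not all of the schema, so we must add further attributes.
{B, E, G}⁺: BE→DF adds D, F; BFG→AD adds A → {A, B, D, E, F, G}. Minimal: {E, G}⁺ = {E, G}; {B, G}⁺ = {B, G}; {B, E}⁺ = {B, D, E, F} — none reach the full schema.
{B, F, G}⁺: BFG→AD adds A, D; FG→E adds E → {A, B, D, E, F, G}. Minimal: {F, G}⁺ = {E, F, G}; {B, G}⁺ = {B, G}; {B, F}⁺ = {B, F} — none reach the full schema.

{B, E, G}, {B, F, G}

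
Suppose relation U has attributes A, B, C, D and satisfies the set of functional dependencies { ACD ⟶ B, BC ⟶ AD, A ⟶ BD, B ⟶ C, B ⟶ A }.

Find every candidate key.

{A}⁺: A→BD adds B, D; B→C adds C → {A, B, C, D}.
{B}⁺: B→C adds C; B→A adds A; BC→AD adds D → {A, B, C, D}.
Any other superkey contains one of these as a subset, so there are no further candidate keys.

(A); (B)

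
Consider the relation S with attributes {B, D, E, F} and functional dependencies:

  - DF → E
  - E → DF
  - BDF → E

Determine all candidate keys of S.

{B, E}; {B, D, F}

Attribute B never appears on the right-hand side of any dependency, so B must belong to every candidate key.
{B}⁺ = {B}, which is not all of the schema, so we must add further attributes.
{B, E}⁺: E→DF adds D, F → {B, D, E, F}. Minimal: {E}⁺ = {D, E, F}; {B}⁺ = {B} — none reach the full schema.
{B, D, F}⁺: DF→E adds E → {B, D, E, F}. Minimal: {D, F}⁺ = {D, E, F}; {B, F}⁺ = {B, F}; {B, D}⁺ = {B, D} — none reach the full schema.
Any other superkey contains one of these as a subset, so there are no further candidate keys.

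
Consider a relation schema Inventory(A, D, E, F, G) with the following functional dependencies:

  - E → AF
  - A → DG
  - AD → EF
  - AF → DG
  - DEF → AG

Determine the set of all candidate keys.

{A}, {E}

{A}⁺: A→DG adds D, G; AD→EF adds E, F → {A, D, E, F, G}.
{E}⁺: E→AF adds A, F; A→DG adds D, G → {A, D, E, F, G}.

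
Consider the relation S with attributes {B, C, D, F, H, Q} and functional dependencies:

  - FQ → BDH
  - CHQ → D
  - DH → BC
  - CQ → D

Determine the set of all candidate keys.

Attributes F, Q never appear on any right-hand side, so every candidate key must contain {F, Q}.
{F, Q}⁺ = {B, C, D, F, H, Q}, which is all of the schema, so {F, Q} is the only candidate key.

(F, Q)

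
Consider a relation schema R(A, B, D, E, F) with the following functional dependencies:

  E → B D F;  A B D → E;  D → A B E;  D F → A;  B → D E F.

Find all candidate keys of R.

{B}⁺: B→DEF adds D, E, F; D→ABE adds A → {A, B, D, E, F}.
{D}⁺: D→ABE adds A, B, E; B→DEF adds F → {A, B, D, E, F}.
{E}⁺: E→BDF adds B, D, F; D→ABE adds A → {A, B, D, E, F}.

{B}; {D}; {E}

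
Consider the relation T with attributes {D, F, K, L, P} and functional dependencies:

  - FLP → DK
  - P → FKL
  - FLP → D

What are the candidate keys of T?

{P}

Attribute P never appears on the right-hand side of any dependency, so P must belong to every candidate key.
{P}⁺ = {D, F, K, L, P}, which is all of the schema, so {P} is the only candidate key.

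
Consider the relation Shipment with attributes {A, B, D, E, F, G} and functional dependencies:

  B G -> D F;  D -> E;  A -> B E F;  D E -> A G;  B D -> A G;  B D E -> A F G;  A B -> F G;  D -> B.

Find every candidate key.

A, D, BG

{A}⁺: A→BEF adds B, E, F; AB→FG adds G; BG→DF adds D → {A, B, D, E, F, G}.
{D}⁺: D→E adds E; DE→AG adds A, G; D→B adds B; BG→DF adds F → {A, B, D, E, F, G}.
{B, G}⁺: BG→DF adds D, F; D→E adds E; DE→AG adds A → {A, B, D, E, F, G}. Minimal: {G}⁺ = {G}; {B}⁺ = {B} — none reach the full schema.
Any other superkey contains one of these as a subset, so there are no further candidate keys.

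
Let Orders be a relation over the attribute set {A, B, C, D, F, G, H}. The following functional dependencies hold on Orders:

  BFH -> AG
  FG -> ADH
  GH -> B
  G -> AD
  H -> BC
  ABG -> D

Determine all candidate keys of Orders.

Attribute F never appears on the right-hand side of any dependency, so F must belong to every candidate key.
{F}⁺ = {F}, which is not all of the schema, so we must add further attributes.
{F, G}⁺: FG→ADH adds A, D, H; GH→B adds B; H→BC adds C → {A, B, C, D, F, G, H}. Minimal: {G}⁺ = {A, D, G}; {F}⁺ = {F} — none reach the full schema.
{F, H}⁺: H→BC adds B, C; BFH→AG adds A, G; FG→ADH adds D → {A, B, C, D, F, G, H}. Minimal: {H}⁺ = {B, C, H}; {F}⁺ = {F} — none reach the full schema.
Any other superkey contains one of these as a subset, so there are no further candidate keys.

(F, G), (F, H)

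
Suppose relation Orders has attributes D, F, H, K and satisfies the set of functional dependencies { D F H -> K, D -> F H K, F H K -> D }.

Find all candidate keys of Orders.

{D}, {F, H, K}

{D}⁺: D→FHK adds F, H, K → {D, F, H, K}.
{F, H, K}⁺: FHK→D adds D → {D, F, H, K}. Minimal: {H, K}⁺ = {H, K}; {F, K}⁺ = {F, K}; {F, H}⁺ = {F, H} — none reach the full schema.
Any other superkey contains one of these as a subset, so there are no further candidate keys.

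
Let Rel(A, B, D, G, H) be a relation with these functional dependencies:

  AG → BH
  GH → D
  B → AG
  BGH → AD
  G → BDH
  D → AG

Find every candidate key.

{B}, {D}, {G}

{B}⁺: B→AG adds A, G; G→BDH adds D, H → {A, B, D, G, H}.
{D}⁺: D→AG adds A, G; AG→BH adds B, H → {A, B, D, G, H}.
{G}⁺: G→BDH adds B, D, H; D→AG adds A → {A, B, D, G, H}.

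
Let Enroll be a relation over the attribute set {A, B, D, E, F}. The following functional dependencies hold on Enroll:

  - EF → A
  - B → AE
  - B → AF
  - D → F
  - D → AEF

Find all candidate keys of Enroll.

{B, D}

Attributes B, D never appear on any right-hand side, so every candidate key must contain {B, D}.
{B, D}⁺ = {A, B, D, E, F}, which is all of the schema, so {B, D} is the only candidate key.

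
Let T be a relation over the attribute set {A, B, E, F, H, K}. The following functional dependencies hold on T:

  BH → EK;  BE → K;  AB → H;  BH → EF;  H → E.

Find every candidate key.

AB

Attributes A, B never appear on any right-hand side, so every candidate key must contain {A, B}.
{A, B}⁺ = {A, B, E, F, H, K}, which is all of the schema, so {A, B} is the only candidate key.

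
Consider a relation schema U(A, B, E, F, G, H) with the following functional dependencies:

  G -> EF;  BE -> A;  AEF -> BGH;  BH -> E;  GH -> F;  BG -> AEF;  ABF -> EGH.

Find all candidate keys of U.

{A, G}⁺: G→EF adds E, F; AEF→BGH adds B, H → {A, B, E, F, G, H}.
{B, G}⁺: G→EF adds E, F; BE→A adds A; AEF→BGH adds H → {A, B, E, F, G, H}.
{A, B, F}⁺: ABF→EGH adds E, G, H → {A, B, E, F, G, H}.
{A, E, F}⁺: AEF→BGH adds B, G, H → {A, B, E, F, G, H}.
{B, E, F}⁺: BE→A adds A; AEF→BGH adds G, H → {A, B, E, F, G, H}.
{B, F, H}⁺: BH→E adds E; BE→A adds A; AEF→BGH adds G → {A, B, E, F, G, H}.

{A, G}, {B, G}, {A, B, F}, {A, E, F}, {B, E, F}, {B, F, H}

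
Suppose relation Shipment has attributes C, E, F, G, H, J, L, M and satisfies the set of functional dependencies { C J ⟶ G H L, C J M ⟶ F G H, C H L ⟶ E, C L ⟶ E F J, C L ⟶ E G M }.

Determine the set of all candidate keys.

Attribute C never appears on the right-hand side of any dependency, so C must belong to every candidate key.
{C}⁺ = {C}, which is not all of the schema, so we must add further attributes.
{C, J}⁺: CJ→GHL adds G, H, L; CHL→E adds E; CL→EFJ adds F; CL→EGM adds M → {C, E, F, G, H, J, L, M}. Minimal: {J}⁺ = {J}; {C}⁺ = {C} — none reach the full schema.
{C, L}⁺: CL→EFJ adds E, F, J; CL→EGM adds G, M; CJ→GHL adds H → {C, E, F, G, H, J, L, M}. Minimal: {L}⁺ = {L}; {C}⁺ = {C} — none reach the full schema.

(C, J), (C, L)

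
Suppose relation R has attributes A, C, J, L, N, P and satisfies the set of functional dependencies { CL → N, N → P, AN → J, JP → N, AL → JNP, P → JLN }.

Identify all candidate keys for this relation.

Attributes A, C never appear on any right-hand side, so every candidate key must contain {A, C}.
{A, C}⁺ = {A, C}, which is not all of the schema, so we must add further attributes.
{A, C, L}⁺: CL→N adds N; N→P adds P; AN→J adds J → {A, C, J, L, N, P}. Minimal: {C, L}⁺ = {C, J, L, N, P}; {A, L}⁺ = {A, J, L, N, P}; {A, C}⁺ = {A, C} — none reach the full schema.
{A, C, N}⁺: N→P adds P; AN→J adds J; P→JLN adds L → {A, C, J, L, N, P}. Minimal: {C, N}⁺ = {C, J, L, N, P}; {A, N}⁺ = {A, J, L, N, P}; {A, C}⁺ = {A, C} — none reach the full schema.
{A, C, P}⁺: P→JLN adds J, L, N → {A, C, J, L, N, P}. Minimal: {C, P}⁺ = {C, J, L, N, P}; {A, P}⁺ = {A, J, L, N, P}; {A, C}⁺ = {A, C} — none reach the full schema.

ACL, ACN, ACP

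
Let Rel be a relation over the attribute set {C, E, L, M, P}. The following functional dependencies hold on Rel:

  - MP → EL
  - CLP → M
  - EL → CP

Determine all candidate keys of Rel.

{E, L}⁺: EL→CP adds C, P; CLP→M adds M → {C, E, L, M, P}. Minimal: {L}⁺ = {L}; {E}⁺ = {E} — none reach the full schema.
{M, P}⁺: MP→EL adds E, L; EL→CP adds C → {C, E, L, M, P}. Minimal: {P}⁺ = {P}; {M}⁺ = {M} — none reach the full schema.
{C, L, P}⁺: CLP→M adds M; MP→EL adds E → {C, E, L, M, P}. Minimal: {L, P}⁺ = {L, P}; {C, P}⁺ = {C, P}; {C, L}⁺ = {C, L} — none reach the full schema.
Any other superkey contains one of these as a subset, so there are no further candidate keys.

{E, L}, {M, P}, {C, L, P}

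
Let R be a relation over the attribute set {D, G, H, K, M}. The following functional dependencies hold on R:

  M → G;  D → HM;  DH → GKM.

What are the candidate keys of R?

Attribute D never appears on the right-hand side of any dependency, so D must belong to every candidate key.
{D}⁺ = {D, G, H, K, M}, which is all of the schema, so {D} is the only candidate key.

{D}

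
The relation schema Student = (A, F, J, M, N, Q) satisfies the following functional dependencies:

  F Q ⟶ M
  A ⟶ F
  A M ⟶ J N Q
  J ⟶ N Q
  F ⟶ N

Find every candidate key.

AJ, AM, AQ

Attribute A never appears on the right-hand side of any dependency, so A must belong to every candidate key.
{A}⁺ = {A, F, N}, which is not all of the schema, so we must add further attributes.
{A, J}⁺: A→F adds F; J→NQ adds N, Q; FQ→M adds M → {A, F, J, M, N, Q}. Minimal: {J}⁺ = {J, N, Q}; {A}⁺ = {A, F, N} — none reach the full schema.
{A, M}⁺: A→F adds F; AM→JNQ adds J, N, Q → {A, F, J, M, N, Q}. Minimal: {M}⁺ = {M}; {A}⁺ = {A, F, N} — none reach the full schema.
{A, Q}⁺: A→F adds F; F→N adds N; FQ→M adds M; AM→JNQ adds J → {A, F, J, M, N, Q}. Minimal: {Q}⁺ = {Q}; {A}⁺ = {A, F, N} — none reach the full schema.
Any other superkey contains one of these as a subset, so there are no further candidate keys.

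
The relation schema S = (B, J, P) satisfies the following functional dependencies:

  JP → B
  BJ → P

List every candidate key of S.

{B, J}, {J, P}

Attribute J never appears on the right-hand side of any dependency, so J must belong to every candidate key.
{J}⁺ = {J}, which is not all of the schema, so we must add further attributes.
{B, J}⁺: BJ→P adds P → {B, J, P}. Minimal: {J}⁺ = {J}; {B}⁺ = {B} — none reach the full schema.
{J, P}⁺: JP→B adds B → {B, J, P}. Minimal: {P}⁺ = {P}; {J}⁺ = {J} — none reach the full schema.
Any other superkey contains one of these as a subset, so there are no further candidate keys.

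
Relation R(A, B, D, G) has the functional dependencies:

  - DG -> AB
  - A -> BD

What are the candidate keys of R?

Attribute G never appears on the right-hand side of any dependency, so G must belong to every candidate key.
{G}⁺ = {G}, which is not all of the schema, so we must add further attributes.
{A, G}⁺: A→BD adds B, D → {A, B, D, G}. Minimal: {G}⁺ = {G}; {A}⁺ = {A, B, D} — none reach the full schema.
{D, G}⁺: DG→AB adds A, B → {A, B, D, G}. Minimal: {G}⁺ = {G}; {D}⁺ = {D} — none reach the full schema.
Any other superkey contains one of these as a subset, so there are no further candidate keys.

{A, G}, {D, G}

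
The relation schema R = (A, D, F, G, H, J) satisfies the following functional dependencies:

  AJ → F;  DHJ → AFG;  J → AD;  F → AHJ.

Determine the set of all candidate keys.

{F}⁺: F→AHJ adds A, H, J; J→AD adds D; DHJ→AFG adds G → {A, D, F, G, H, J}.
{J}⁺: J→AD adds A, D; AJ→F adds F; F→AHJ adds H; DHJ→AFG adds G → {A, D, F, G, H, J}.

{F}; {J}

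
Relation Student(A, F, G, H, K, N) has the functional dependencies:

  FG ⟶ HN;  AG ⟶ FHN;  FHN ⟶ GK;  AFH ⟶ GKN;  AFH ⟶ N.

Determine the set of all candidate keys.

Attribute A never appears on the right-hand side of any dependency, so A must belong to every candidate key.
{A}⁺ = {A}, which is not all of the schema, so we must add further attributes.
{A, G}⁺: AG→FHN adds F, H, N; FHN→GK adds K → {A, F, G, H, K, N}.
{A, F, H}⁺: AFH→GKN adds G, K, N → {A, F, G, H, K, N}.

AG, AFH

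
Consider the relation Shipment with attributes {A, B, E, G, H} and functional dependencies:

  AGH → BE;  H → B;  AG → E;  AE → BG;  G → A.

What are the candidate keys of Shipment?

GH, AEH

Attribute H never appears on the right-hand side of any dependency, so H must belong to every candidate key.
{H}⁺ = {B, H}, which is not all of the schema, so we must add further attributes.
{G, H}⁺: H→B adds B; G→A adds A; AGH→BE adds E → {A, B, E, G, H}. Minimal: {H}⁺ = {B, H}; {G}⁺ = {A, B, E, G} — none reach the full schema.
{A, E, H}⁺: H→B adds B; AE→BG adds G → {A, B, E, G, H}. Minimal: {E, H}⁺ = {B, E, H}; {A, H}⁺ = {A, B, H}; {A, E}⁺ = {A, B, E, G} — none reach the full schema.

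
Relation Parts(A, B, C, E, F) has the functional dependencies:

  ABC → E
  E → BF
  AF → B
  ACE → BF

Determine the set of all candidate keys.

{A, B, C}⁺: ABC→E adds E; E→BF adds F → {A, B, C, E, F}. Minimal: {B, C}⁺ = {B, C}; {A, C}⁺ = {A, C}; {A, B}⁺ = {A, B} — none reach the full schema.
{A, C, E}⁺: E→BF adds B, F → {A, B, C, E, F}. Minimal: {C, E}⁺ = {B, C, E, F}; {A, E}⁺ = {A, B, E, F}; {A, C}⁺ = {A, C} — none reach the full schema.
{A, C, F}⁺: AF→B adds B; ABC→E adds E → {A, B, C, E, F}. Minimal: {C, F}⁺ = {C, F}; {A, F}⁺ = {A, B, F}; {A, C}⁺ = {A, C} — none reach the full schema.
Any other superkey contains one of these as a subset, so there are no further candidate keys.

{A, B, C}; {A, C, E}; {A, C, F}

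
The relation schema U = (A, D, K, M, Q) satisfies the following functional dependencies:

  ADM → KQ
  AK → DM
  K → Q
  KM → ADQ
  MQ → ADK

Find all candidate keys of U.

(A, K); (K, M); (M, Q); (A, D, M)

{A, K}⁺: AK→DM adds D, M; K→Q adds Q → {A, D, K, M, Q}. Minimal: {K}⁺ = {K, Q}; {A}⁺ = {A} — none reach the full schema.
{K, M}⁺: K→Q adds Q; KM→ADQ adds A, D → {A, D, K, M, Q}. Minimal: {M}⁺ = {M}; {K}⁺ = {K, Q} — none reach the full schema.
{M, Q}⁺: MQ→ADK adds A, D, K → {A, D, K, M, Q}. Minimal: {Q}⁺ = {Q}; {M}⁺ = {M} — none reach the full schema.
{A, D, M}⁺: ADM→KQ adds K, Q → {A, D, K, M, Q}. Minimal: {D, M}⁺ = {D, M}; {A, M}⁺ = {A, M}; {A, D}⁺ = {A, D} — none reach the full schema.
Any other superkey contains one of these as a subset, so there are no further candidate keys.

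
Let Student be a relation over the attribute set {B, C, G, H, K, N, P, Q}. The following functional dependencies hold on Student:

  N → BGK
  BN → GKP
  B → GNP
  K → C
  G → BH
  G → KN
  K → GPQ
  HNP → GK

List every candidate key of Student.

{B}⁺: B→GNP adds G, N, P; G→BH adds H; G→KN adds K; K→GPQ adds Q; K→C adds C → {B, C, G, H, K, N, P, Q}.
{G}⁺: G→BH adds B, H; G→KN adds K, N; K→GPQ adds P, Q; K→C adds C → {B, C, G, H, K, N, P, Q}.
{K}⁺: K→C adds C; K→GPQ adds G, P, Q; G→BH adds B, H; G→KN adds N → {B, C, G, H, K, N, P, Q}.
{N}⁺: N→BGK adds B, G, K; BN→GKP adds P; K→C adds C; G→BH adds H; K→GPQ adds Q → {B, C, G, H, K, N, P, Q}.

{B}, {G}, {K}, {N}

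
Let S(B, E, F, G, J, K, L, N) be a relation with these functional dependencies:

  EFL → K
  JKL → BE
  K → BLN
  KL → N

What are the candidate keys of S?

Attributes F, G, J never appear on any right-hand side, so every candidate key must contain {F, G, J}.
{F, G, J}⁺ = {F, G, J}, which is not all of the schema, so we must add further attributes.
{F, G, J, K}⁺: K→BLN adds B, L, N; JKL→BE adds E → {B, E, F, G, J, K, L, N}.
{E, F, G, J, L}⁺: EFL→K adds K; JKL→BE adds B; K→BLN adds N → {B, E, F, G, J, K, L, N}.
Any other superkey contains one of these as a subset, so there are no further candidate keys.

(F, G, J, K), (E, F, G, J, L)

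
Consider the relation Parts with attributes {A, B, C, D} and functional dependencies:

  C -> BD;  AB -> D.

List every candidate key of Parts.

Attributes A, C never appear on any right-hand side, so every candidate key must contain {A, C}.
{A, C}⁺ = {A, B, C, D}, which is all of the schema, so {A, C} is the only candidate key.

AC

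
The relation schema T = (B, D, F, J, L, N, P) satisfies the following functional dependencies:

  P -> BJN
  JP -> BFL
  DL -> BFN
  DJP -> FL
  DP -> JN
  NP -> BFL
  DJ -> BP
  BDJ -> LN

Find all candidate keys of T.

Attribute D never appears on the right-hand side of any dependency, so D must belong to every candidate key.
{D}⁺ = {D}, which is not all of the schema, so we must add further attributes.
{D, J}⁺: DJ→BP adds B, P; BDJ→LN adds L, N; JP→BFL adds F → {B, D, F, J, L, N, P}. Minimal: {J}⁺ = {J}; {D}⁺ = {D} — none reach the full schema.
{D, P}⁺: P→BJN adds B, J, N; JP→BFL adds F, L → {B, D, F, J, L, N, P}. Minimal: {P}⁺ = {B, F, J, L, N, P}; {D}⁺ = {D} — none reach the full schema.

(D, J), (D, P)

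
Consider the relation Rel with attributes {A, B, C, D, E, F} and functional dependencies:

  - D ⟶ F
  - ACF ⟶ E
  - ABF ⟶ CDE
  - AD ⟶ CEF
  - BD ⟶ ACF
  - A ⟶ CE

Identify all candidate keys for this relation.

Attribute B never appears on the right-hand side of any dependency, so B must belong to every candidate key.
{B}⁺ = {B}, which is not all of the schema, so we must add further attributes.
{B, D}⁺: D→F adds F; BD→ACF adds A, C; A→CE adds E → {A, B, C, D, E, F}. Minimal: {D}⁺ = {D, F}; {B}⁺ = {B} — none reach the full schema.
{A, B, F}⁺: ABF→CDE adds C, D, E → {A, B, C, D, E, F}. Minimal: {B, F}⁺ = {B, F}; {A, F}⁺ = {A, C, E, F}; {A, B}⁺ = {A, B, C, E} — none reach the full schema.

{B, D}, {A, B, F}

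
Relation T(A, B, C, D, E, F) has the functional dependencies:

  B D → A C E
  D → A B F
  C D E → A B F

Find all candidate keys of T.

Attribute D never appears on the right-hand side of any dependency, so D must belong to every candidate key.
{D}⁺ = {A, B, C, D, E, F}, which is all of the schema, so {D} is the only candidate key.

(D)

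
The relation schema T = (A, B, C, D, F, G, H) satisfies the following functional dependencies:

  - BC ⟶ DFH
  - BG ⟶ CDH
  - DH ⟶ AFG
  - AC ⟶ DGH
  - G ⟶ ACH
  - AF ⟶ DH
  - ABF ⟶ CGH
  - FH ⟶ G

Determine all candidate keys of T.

{B, C}⁺: BC→DFH adds D, F, H; DH→AFG adds A, G → {A, B, C, D, F, G, H}. Minimal: {C}⁺ = {C}; {B}⁺ = {B} — none reach the full schema.
{B, G}⁺: BG→CDH adds C, D, H; DH→AFG adds A, F → {A, B, C, D, F, G, H}. Minimal: {G}⁺ = {A, C, D, F, G, H}; {B}⁺ = {B} — none reach the full schema.
{A, B, F}⁺: AF→DH adds D, H; ABF→CGH adds C, G → {A, B, C, D, F, G, H}. Minimal: {B, F}⁺ = {B, F}; {A, F}⁺ = {A, C, D, F, G, H}; {A, B}⁺ = {A, B} — none reach the full schema.
{B, D, H}⁺: DH→AFG adds A, F, G; G→ACH adds C → {A, B, C, D, F, G, H}. Minimal: {D, H}⁺ = {A, C, D, F, G, H}; {B, H}⁺ = {B, H}; {B, D}⁺ = {B, D} — none reach the full schema.
{B, F, H}⁺: FH→G adds G; BG→CDH adds C, D; DH→AFG adds A → {A, B, C, D, F, G, H}. Minimal: {F, H}⁺ = {A, C, D, F, G, H}; {B, H}⁺ = {B, H}; {B, F}⁺ = {B, F} — none reach the full schema.

(B, C), (B, G), (A, B, F), (B, D, H), (B, F, H)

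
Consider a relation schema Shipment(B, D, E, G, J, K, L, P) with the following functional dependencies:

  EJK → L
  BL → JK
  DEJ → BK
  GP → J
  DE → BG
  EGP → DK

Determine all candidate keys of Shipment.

{D, E, P}⁺: DE→BG adds B, G; EGP→DK adds K; GP→J adds J; EJK→L adds L → {B, D, E, G, J, K, L, P}. Minimal: {E, P}⁺ = {E, P}; {D, P}⁺ = {D, P}; {D, E}⁺ = {B, D, E, G} — none reach the full schema.
{E, G, P}⁺: GP→J adds J; EGP→DK adds D, K; EJK→L adds L; DEJ→BK adds B → {B, D, E, G, J, K, L, P}. Minimal: {G, P}⁺ = {G, J, P}; {E, P}⁺ = {E, P}; {E, G}⁺ = {E, G} — none reach the full schema.
Any other superkey contains one of these as a subset, so there are no further candidate keys.

{D, E, P}, {E, G, P}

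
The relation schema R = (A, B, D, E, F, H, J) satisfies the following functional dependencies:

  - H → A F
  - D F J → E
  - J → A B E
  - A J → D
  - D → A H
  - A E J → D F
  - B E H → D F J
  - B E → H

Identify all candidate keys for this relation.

{J}⁺: J→ABE adds A, B, E; AJ→D adds D; D→AH adds H; AEJ→DF adds F → {A, B, D, E, F, H, J}.
{B, E}⁺: BE→H adds H; H→AF adds A, F; BEH→DFJ adds D, J → {A, B, D, E, F, H, J}. Minimal: {E}⁺ = {E}; {B}⁺ = {B} — none reach the full schema.

J; BE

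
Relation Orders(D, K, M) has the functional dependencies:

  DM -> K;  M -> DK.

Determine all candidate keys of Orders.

Attribute M never appears on the right-hand side of any dependency, so M must belong to every candidate key.
{M}⁺ = {D, K, M}, which is all of the schema, so {M} is the only candidate key.

{M}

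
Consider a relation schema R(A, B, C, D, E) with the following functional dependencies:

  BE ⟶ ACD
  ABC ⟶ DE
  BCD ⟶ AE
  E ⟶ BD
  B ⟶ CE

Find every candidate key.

{B}⁺: B→CE adds C, E; BE→ACD adds A, D → {A, B, C, D, E}.
{E}⁺: E→BD adds B, D; B→CE adds C; BE→ACD adds A → {A, B, C, D, E}.
Any other superkey contains one of these as a subset, so there are no further candidate keys.

B, E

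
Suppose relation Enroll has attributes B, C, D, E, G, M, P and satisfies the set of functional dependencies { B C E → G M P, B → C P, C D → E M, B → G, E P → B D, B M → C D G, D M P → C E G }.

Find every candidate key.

{B, D}, {B, E}, {B, M}, {E, P}, {C, D, P}, {D, M, P}

{B, D}⁺: B→CP adds C, P; CD→EM adds E, M; B→G adds G → {B, C, D, E, G, M, P}.
{B, E}⁺: B→CP adds C, P; B→G adds G; EP→BD adds D; BCE→GMP adds M → {B, C, D, E, G, M, P}.
{B, M}⁺: B→CP adds C, P; B→G adds G; BM→CDG adds D; DMP→CEG adds E → {B, C, D, E, G, M, P}.
{E, P}⁺: EP→BD adds B, D; B→CP adds C; CD→EM adds M; B→G adds G → {B, C, D, E, G, M, P}.
{C, D, P}⁺: CD→EM adds E, M; EP→BD adds B; BM→CDG adds G → {B, C, D, E, G, M, P}.
{D, M, P}⁺: DMP→CEG adds C, E, G; EP→BD adds B → {B, C, D, E, G, M, P}.
Any other superkey contains one of these as a subset, so there are no further candidate keys.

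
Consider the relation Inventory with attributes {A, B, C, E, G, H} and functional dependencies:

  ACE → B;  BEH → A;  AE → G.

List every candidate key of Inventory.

(A, C, E, H); (B, C, E, H)

Attributes C, E, H never appear on any right-hand side, so every candidate key must contain {C, E, H}.
{C, E, H}⁺ = {C, E, H}, which is not all of the schema, so we must add further attributes.
{A, C, E, H}⁺: ACE→B adds B; AE→G adds G → {A, B, C, E, G, H}. Minimal: {C, E, H}⁺ = {C, E, H}; {A, E, H}⁺ = {A, E, G, H}; {A, C, H}⁺ = {A, C, H}; … — none reach the full schema.
{B, C, E, H}⁺: BEH→A adds A; AE→G adds G → {A, B, C, E, G, H}. Minimal: {C, E, H}⁺ = {C, E, H}; {B, E, H}⁺ = {A, B, E, G, H}; {B, C, H}⁺ = {B, C, H}; … — none reach the full schema.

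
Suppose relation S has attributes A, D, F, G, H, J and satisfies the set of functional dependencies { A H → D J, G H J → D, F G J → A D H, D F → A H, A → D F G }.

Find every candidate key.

{A}, {D, F}, {F, G, J}

{A}⁺: A→DFG adds D, F, G; DF→AH adds H; AH→DJ adds J → {A, D, F, G, H, J}.
{D, F}⁺: DF→AH adds A, H; A→DFG adds G; AH→DJ adds J → {A, D, F, G, H, J}. Minimal: {F}⁺ = {F}; {D}⁺ = {D} — none reach the full schema.
{F, G, J}⁺: FGJ→ADH adds A, D, H → {A, D, F, G, H, J}. Minimal: {G, J}⁺ = {G, J}; {F, J}⁺ = {F, J}; {F, G}⁺ = {F, G} — none reach the full schema.
Any other superkey contains one of these as a subset, so there are no further candidate keys.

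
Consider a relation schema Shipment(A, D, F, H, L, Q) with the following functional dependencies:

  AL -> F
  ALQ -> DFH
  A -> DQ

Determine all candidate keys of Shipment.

AL

{A, L}⁺: AL→F adds F; A→DQ adds D, Q; ALQ→DFH adds H → {A, D, F, H, L, Q}.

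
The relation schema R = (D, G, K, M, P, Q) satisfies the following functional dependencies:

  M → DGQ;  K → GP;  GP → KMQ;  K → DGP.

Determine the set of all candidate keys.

{K}; {G, P}; {M, P}

{K}⁺: K→GP adds G, P; GP→KMQ adds M, Q; K→DGP adds D → {D, G, K, M, P, Q}.
{G, P}⁺: GP→KMQ adds K, M, Q; K→DGP adds D → {D, G, K, M, P, Q}. Minimal: {P}⁺ = {P}; {G}⁺ = {G} — none reach the full schema.
{M, P}⁺: M→DGQ adds D, G, Q; GP→KMQ adds K → {D, G, K, M, P, Q}. Minimal: {P}⁺ = {P}; {M}⁺ = {D, G, M, Q} — none reach the full schema.
Any other superkey contains one of these as a subset, so there are no further candidate keys.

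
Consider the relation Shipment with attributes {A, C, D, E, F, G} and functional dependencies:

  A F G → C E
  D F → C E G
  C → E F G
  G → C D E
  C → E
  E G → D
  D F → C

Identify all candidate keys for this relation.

Attribute A never appears on the right-hand side of any dependency, so A must belong to every candidate key.
{A}⁺ = {A}, which is not all of the schema, so we must add further attributes.
{A, C}⁺: C→EFG adds E, F, G; G→CDE adds D → {A, C, D, E, F, G}. Minimal: {C}⁺ = {C, D, E, F, G}; {A}⁺ = {A} — none reach the full schema.
{A, G}⁺: G→CDE adds C, D, E; C→EFG adds F → {A, C, D, E, F, G}. Minimal: {G}⁺ = {C, D, E, F, G}; {A}⁺ = {A} — none reach the full schema.
{A, D, F}⁺: DF→CEG adds C, E, G → {A, C, D, E, F, G}. Minimal: {D, F}⁺ = {C, D, E, F, G}; {A, F}⁺ = {A, F}; {A, D}⁺ = {A, D} — none reach the full schema.
Any other superkey contains one of these as a subset, so there are no further candidate keys.

(A, C), (A, G), (A, D, F)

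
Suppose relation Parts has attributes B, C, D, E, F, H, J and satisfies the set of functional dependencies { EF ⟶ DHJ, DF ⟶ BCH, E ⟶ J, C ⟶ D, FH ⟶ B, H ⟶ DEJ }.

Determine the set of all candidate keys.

(C, F); (D, F); (E, F); (F, H)

{C, F}⁺: C→D adds D; DF→BCH adds B, H; H→DEJ adds E, J → {B, C, D, E, F, H, J}. Minimal: {F}⁺ = {F}; {C}⁺ = {C, D} — none reach the full schema.
{D, F}⁺: DF→BCH adds B, C, H; H→DEJ adds E, J → {B, C, D, E, F, H, J}. Minimal: {F}⁺ = {F}; {D}⁺ = {D} — none reach the full schema.
{E, F}⁺: EF→DHJ adds D, H, J; DF→BCH adds B, C → {B, C, D, E, F, H, J}. Minimal: {F}⁺ = {F}; {E}⁺ = {E, J} — none reach the full schema.
{F, H}⁺: FH→B adds B; H→DEJ adds D, E, J; DF→BCH adds C → {B, C, D, E, F, H, J}. Minimal: {H}⁺ = {D, E, H, J}; {F}⁺ = {F} — none reach the full schema.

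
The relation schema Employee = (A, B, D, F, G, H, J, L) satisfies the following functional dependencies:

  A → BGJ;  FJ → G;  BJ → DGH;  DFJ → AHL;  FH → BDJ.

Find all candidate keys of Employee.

{A, F}; {F, H}; {B, F, J}; {D, F, J}

Attribute F never appears on the right-hand side of any dependency, so F must belong to every candidate key.
{F}⁺ = {F}, which is not all of the schema, so we must add further attributes.
{A, F}⁺: A→BGJ adds B, G, J; BJ→DGH adds D, H; DFJ→AHL adds L → {A, B, D, F, G, H, J, L}.
{F, H}⁺: FH→BDJ adds B, D, J; FJ→G adds G; DFJ→AHL adds A, L → {A, B, D, F, G, H, J, L}.
{B, F, J}⁺: FJ→G adds G; BJ→DGH adds D, H; DFJ→AHL adds A, L → {A, B, D, F, G, H, J, L}.
{D, F, J}⁺: FJ→G adds G; DFJ→AHL adds A, H, L; FH→BDJ adds B → {A, B, D, F, G, H, J, L}.
Any other superkey contains one of these as a subset, so there are no further candidate keys.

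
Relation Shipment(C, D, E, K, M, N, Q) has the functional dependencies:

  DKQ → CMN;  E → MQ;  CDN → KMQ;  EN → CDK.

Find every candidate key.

(E, N), (D, E, K)

{E, N}⁺: E→MQ adds M, Q; EN→CDK adds C, D, K → {C, D, E, K, M, N, Q}. Minimal: {N}⁺ = {N}; {E}⁺ = {E, M, Q} — none reach the full schema.
{D, E, K}⁺: E→MQ adds M, Q; DKQ→CMN adds C, N → {C, D, E, K, M, N, Q}. Minimal: {E, K}⁺ = {E, K, M, Q}; {D, K}⁺ = {D, K}; {D, E}⁺ = {D, E, M, Q} — none reach the full schema.
Any other superkey contains one of these as a subset, so there are no further candidate keys.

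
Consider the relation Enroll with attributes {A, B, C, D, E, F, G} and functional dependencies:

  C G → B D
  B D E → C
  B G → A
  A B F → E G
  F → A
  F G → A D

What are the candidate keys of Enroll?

{B, F}; {C, F, G}

Attribute F never appears on the right-hand side of any dependency, so F must belong to every candidate key.
{F}⁺ = {A, F}, which is not all of the schema, so we must add further attributes.
{B, F}⁺: F→A adds A; ABF→EG adds E, G; FG→AD adds D; BDE→C adds C → {A, B, C, D, E, F, G}. Minimal: {F}⁺ = {A, F}; {B}⁺ = {B} — none reach the full schema.
{C, F, G}⁺: CG→BD adds B, D; BG→A adds A; ABF→EG adds E → {A, B, C, D, E, F, G}. Minimal: {F, G}⁺ = {A, D, F, G}; {C, G}⁺ = {A, B, C, D, G}; {C, F}⁺ = {A, C, F} — none reach the full schema.
Any other superkey contains one of these as a subset, so there are no further candidate keys.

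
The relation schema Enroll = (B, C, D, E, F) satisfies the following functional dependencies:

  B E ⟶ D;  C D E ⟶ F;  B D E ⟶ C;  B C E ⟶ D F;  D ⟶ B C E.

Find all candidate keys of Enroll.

{D}, {B, E}

{D}⁺: D→BCE adds B, C, E; CDE→F adds F → {B, C, D, E, F}.
{B, E}⁺: BE→D adds D; BDE→C adds C; BCE→DF adds F → {B, C, D, E, F}. Minimal: {E}⁺ = {E}; {B}⁺ = {B} — none reach the full schema.
Any other superkey contains one of these as a subset, so there are no further candidate keys.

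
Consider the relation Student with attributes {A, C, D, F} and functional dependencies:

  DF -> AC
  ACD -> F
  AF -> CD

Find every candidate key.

{A, F}⁺: AF→CD adds C, D → {A, C, D, F}. Minimal: {F}⁺ = {F}; {A}⁺ = {A} — none reach the full schema.
{D, F}⁺: DF→AC adds A, C → {A, C, D, F}. Minimal: {F}⁺ = {F}; {D}⁺ = {D} — none reach the full schema.
{A, C, D}⁺: ACD→F adds F → {A, C, D, F}. Minimal: {C, D}⁺ = {C, D}; {A, D}⁺ = {A, D}; {A, C}⁺ = {A, C} — none reach the full schema.
Any other superkey contains one of these as a subset, so there are no further candidate keys.

AF; DF; ACD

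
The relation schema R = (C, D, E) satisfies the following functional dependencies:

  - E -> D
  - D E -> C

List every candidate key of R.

Attribute E never appears on the right-hand side of any dependency, so E must belong to every candidate key.
{E}⁺ = {C, D, E}, which is all of the schema, so {E} is the only candidate key.

E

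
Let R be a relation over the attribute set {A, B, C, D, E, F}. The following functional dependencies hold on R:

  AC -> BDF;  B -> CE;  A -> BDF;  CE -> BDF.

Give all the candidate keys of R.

Attribute A never appears on the right-hand side of any dependency, so A must belong to every candidate key.
{A}⁺ = {A, B, C, D, E, F}, which is all of the schema, so {A} is the only candidate key.

A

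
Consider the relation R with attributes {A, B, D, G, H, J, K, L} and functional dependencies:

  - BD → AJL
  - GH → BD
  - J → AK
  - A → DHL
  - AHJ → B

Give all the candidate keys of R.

Attribute G never appears on the right-hand side of any dependency, so G must belong to every candidate key.
{G}⁺ = {G}, which is not all of the schema, so we must add further attributes.
{A, G}⁺: A→DHL adds D, H, L; GH→BD adds B; BD→AJL adds J; J→AK adds K → {A, B, D, G, H, J, K, L}. Minimal: {G}⁺ = {G}; {A}⁺ = {A, D, H, L} — none reach the full schema.
{G, H}⁺: GH→BD adds B, D; BD→AJL adds A, J, L; J→AK adds K → {A, B, D, G, H, J, K, L}. Minimal: {H}⁺ = {H}; {G}⁺ = {G} — none reach the full schema.
{G, J}⁺: J→AK adds A, K; A→DHL adds D, H, L; AHJ→B adds B → {A, B, D, G, H, J, K, L}. Minimal: {J}⁺ = {A, B, D, H, J, K, L}; {G}⁺ = {G} — none reach the full schema.
{B, D, G}⁺: BD→AJL adds A, J, L; J→AK adds K; A→DHL adds H → {A, B, D, G, H, J, K, L}. Minimal: {D, G}⁺ = {D, G}; {B, G}⁺ = {B, G}; {B, D}⁺ = {A, B, D, H, J, K, L} — none reach the full schema.
Any other superkey contains one of these as a subset, so there are no further candidate keys.

(A, G), (G, H), (G, J), (B, D, G)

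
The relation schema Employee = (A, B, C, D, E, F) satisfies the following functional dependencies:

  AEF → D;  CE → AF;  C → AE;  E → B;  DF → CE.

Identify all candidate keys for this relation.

C, DF, AEF

{C}⁺: C→AE adds A, E; E→B adds B; CE→AF adds F; AEF→D adds D → {A, B, C, D, E, F}.
{D, F}⁺: DF→CE adds C, E; CE→AF adds A; E→B adds B → {A, B, C, D, E, F}. Minimal: {F}⁺ = {F}; {D}⁺ = {D} — none reach the full schema.
{A, E, F}⁺: AEF→D adds D; E→B adds B; DF→CE adds C → {A, B, C, D, E, F}. Minimal: {E, F}⁺ = {B, E, F}; {A, F}⁺ = {A, F}; {A, E}⁺ = {A, B, E} — none reach the full schema.
Any other superkey contains one of these as a subset, so there are no further candidate keys.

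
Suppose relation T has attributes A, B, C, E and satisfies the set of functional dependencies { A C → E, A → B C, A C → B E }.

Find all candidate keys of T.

{A}⁺: A→BC adds B, C; AC→BE adds E → {A, B, C, E}.
No other minimal superkey exists.

{A}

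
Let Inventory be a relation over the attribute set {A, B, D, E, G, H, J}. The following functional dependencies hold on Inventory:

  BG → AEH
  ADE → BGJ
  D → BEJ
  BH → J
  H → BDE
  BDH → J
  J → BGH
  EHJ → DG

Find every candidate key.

{D}⁺: D→BEJ adds B, E, J; J→BGH adds G, H; BG→AEH adds A → {A, B, D, E, G, H, J}.
{H}⁺: H→BDE adds B, D, E; BDH→J adds J; J→BGH adds G; BG→AEH adds A → {A, B, D, E, G, H, J}.
{J}⁺: J→BGH adds B, G, H; BG→AEH adds A, E; H→BDE adds D → {A, B, D, E, G, H, J}.
{B, G}⁺: BG→AEH adds A, E, H; BH→J adds J; H→BDE adds D → {A, B, D, E, G, H, J}.

D; H; J; BG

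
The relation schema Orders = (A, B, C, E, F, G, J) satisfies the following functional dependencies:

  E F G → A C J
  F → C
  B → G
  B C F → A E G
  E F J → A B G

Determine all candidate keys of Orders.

Attribute F never appears on the right-hand side of any dependency, so F must belong to every candidate key.
{F}⁺ = {C, F}, which is not all of the schema, so we must add further attributes.
{B, F}⁺: F→C adds C; B→G adds G; BCF→AEG adds A, E; EFG→ACJ adds J → {A, B, C, E, F, G, J}. Minimal: {F}⁺ = {C, F}; {B}⁺ = {B, G} — none reach the full schema.
{E, F, G}⁺: EFG→ACJ adds A, C, J; EFJ→ABG adds B → {A, B, C, E, F, G, J}. Minimal: {F, G}⁺ = {C, F, G}; {E, G}⁺ = {E, G}; {E, F}⁺ = {C, E, F} — none reach the full schema.
{E, F, J}⁺: F→C adds C; EFJ→ABG adds A, B, G → {A, B, C, E, F, G, J}. Minimal: {F, J}⁺ = {C, F, J}; {E, J}⁺ = {E, J}; {E, F}⁺ = {C, E, F} — none reach the full schema.
Any other superkey contains one of these as a subset, so there are no further candidate keys.

(B, F); (E, F, G); (E, F, J)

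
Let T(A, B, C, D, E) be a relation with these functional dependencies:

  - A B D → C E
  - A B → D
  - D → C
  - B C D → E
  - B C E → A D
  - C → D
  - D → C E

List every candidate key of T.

(A, B), (B, C), (B, D)

Attribute B never appears on the right-hand side of any dependency, so B must belong to every candidate key.
{B}⁺ = {B}, which is not all of the schema, so we must add further attributes.
{A, B}⁺: AB→D adds D; D→C adds C; BCD→E adds E → {A, B, C, D, E}.
{B, C}⁺: C→D adds D; D→CE adds E; BCE→AD adds A → {A, B, C, D, E}.
{B, D}⁺: D→C adds C; BCD→E adds E; BCE→AD adds A → {A, B, C, D, E}.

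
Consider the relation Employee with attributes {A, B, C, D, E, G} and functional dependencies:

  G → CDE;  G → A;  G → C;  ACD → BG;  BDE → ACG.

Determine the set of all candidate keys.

{G}⁺: G→CDE adds C, D, E; G→A adds A; ACD→BG adds B → {A, B, C, D, E, G}.
{A, C, D}⁺: ACD→BG adds B, G; G→CDE adds E → {A, B, C, D, E, G}.
{B, D, E}⁺: BDE→ACG adds A, C, G → {A, B, C, D, E, G}.

(G), (A, C, D), (B, D, E)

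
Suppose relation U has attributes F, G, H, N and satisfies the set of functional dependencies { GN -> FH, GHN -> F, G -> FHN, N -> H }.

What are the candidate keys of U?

Attribute G never appears on the right-hand side of any dependency, so G must belong to every candidate key.
{G}⁺ = {F, G, H, N}, which is all of the schema, so {G} is the only candidate key.

G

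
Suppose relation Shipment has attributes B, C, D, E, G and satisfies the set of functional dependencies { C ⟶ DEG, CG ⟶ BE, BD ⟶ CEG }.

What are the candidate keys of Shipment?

{C}⁺: C→DEG adds D, E, G; CG→BE adds B → {B, C, D, E, G}.
{B, D}⁺: BD→CEG adds C, E, G → {B, C, D, E, G}. Minimal: {D}⁺ = {D}; {B}⁺ = {B} — none reach the full schema.

C, BD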